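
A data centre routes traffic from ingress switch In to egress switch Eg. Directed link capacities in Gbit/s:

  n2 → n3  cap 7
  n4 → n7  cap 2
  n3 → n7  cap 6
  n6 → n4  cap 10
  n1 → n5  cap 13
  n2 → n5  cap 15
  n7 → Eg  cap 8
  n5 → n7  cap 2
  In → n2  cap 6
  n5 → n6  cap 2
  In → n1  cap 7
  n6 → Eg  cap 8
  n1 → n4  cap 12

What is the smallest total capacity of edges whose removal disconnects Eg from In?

10

Augment In→n1→n4→n7→Eg: bottleneck 2, flow now 2.
Augment In→n1→n5→n6→Eg: bottleneck 2, flow now 4.
Augment In→n1→n5→n7→Eg: bottleneck 2, flow now 6.
Augment In→n2→n3→n7→Eg: bottleneck 4, flow now 10.
No augmenting path remains; maximum flow = 10.
By max-flow min-cut, the minimum cut capacity equals the max flow.
In the residual graph, reachable from In: {In, n1, n2, n3, n4, n5, n7}.
Min-cut edges: n5→n6 (2), n7→Eg (8); capacity 2 + 8 = 10.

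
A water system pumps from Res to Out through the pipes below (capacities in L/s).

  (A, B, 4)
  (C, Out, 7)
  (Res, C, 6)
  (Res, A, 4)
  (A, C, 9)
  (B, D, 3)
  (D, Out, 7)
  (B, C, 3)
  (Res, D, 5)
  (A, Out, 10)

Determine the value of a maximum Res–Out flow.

15

Augment Res→A→Out: bottleneck 4, flow now 4.
Augment Res→C→Out: bottleneck 6, flow now 10.
Augment Res→D→Out: bottleneck 5, flow now 15.
No augmenting path remains; maximum flow = 15.
In the residual graph, reachable from Res: {Res}.
Min-cut edges: Res→A (4), Res→C (6), Res→D (5); capacity 4 + 6 + 5 = 15.
This cut is saturated, so no flow can exceed 15.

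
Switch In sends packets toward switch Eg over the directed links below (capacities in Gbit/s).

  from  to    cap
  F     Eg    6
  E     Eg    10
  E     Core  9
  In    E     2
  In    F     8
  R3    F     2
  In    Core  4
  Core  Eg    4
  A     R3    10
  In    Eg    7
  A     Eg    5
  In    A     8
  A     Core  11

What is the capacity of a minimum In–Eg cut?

24

Augment In→Eg: bottleneck 7, flow now 7.
Augment In→A→Eg: bottleneck 5, flow now 12.
Augment In→F→Eg: bottleneck 6, flow now 18.
Augment In→E→Eg: bottleneck 2, flow now 20.
Augment In→Core→Eg: bottleneck 4, flow now 24.
No augmenting path remains; maximum flow = 24.
By max-flow min-cut, the minimum cut capacity equals the max flow.
In the residual graph, reachable from In: {In, A, R3, F, Core}.
Min-cut edges: In→E (2), In→Eg (7), A→Eg (5), F→Eg (6), Core→Eg (4); capacity 2 + 7 + 5 + 6 + 4 = 24.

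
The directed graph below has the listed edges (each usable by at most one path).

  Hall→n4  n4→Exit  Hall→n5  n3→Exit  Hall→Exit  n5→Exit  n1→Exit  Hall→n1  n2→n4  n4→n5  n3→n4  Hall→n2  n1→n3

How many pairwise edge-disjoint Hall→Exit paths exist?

4

Assign every edge capacity 1; by Menger, the answer equals the max flow.
Path Hall→Exit (+1); total 1.
Path Hall→n1→Exit (+1); total 2.
Path Hall→n4→Exit (+1); total 3.
Path Hall→n5→Exit (+1); total 4.
No residual Hall→Exit path; max flow = 4.
Certifying cut of size 4: {Hall→Exit, Hall→n1, n4→Exit, n5→Exit}.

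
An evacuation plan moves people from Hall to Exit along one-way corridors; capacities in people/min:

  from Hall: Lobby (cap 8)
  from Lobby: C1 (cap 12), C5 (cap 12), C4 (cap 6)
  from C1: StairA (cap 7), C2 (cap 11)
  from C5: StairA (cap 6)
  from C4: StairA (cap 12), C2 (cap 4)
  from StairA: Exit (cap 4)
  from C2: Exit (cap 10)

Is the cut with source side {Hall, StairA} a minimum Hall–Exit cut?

No — its capacity is 12, but the minimum cut has capacity 8.

Given cut capacity: 8 + 4 = 12.
Augment Hall→Lobby→C1→StairA→Exit: bottleneck 4, flow now 4.
Augment Hall→Lobby→C1→C2→Exit: bottleneck 4, flow now 8.
No augmenting path remains; maximum flow = 8.
In the residual graph, reachable from Hall: {Hall}.
Min-cut edges: Hall→Lobby (8); capacity 8 = 8.
Cut capacity 12 exceeds the max flow 8, so it is not minimum.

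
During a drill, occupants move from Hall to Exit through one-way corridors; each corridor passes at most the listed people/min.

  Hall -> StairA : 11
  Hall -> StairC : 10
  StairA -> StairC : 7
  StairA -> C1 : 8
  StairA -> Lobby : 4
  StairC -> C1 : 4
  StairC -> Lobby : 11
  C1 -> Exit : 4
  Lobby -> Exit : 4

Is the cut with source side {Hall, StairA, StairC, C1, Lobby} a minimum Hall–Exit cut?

Given cut capacity: 4 + 4 = 8.
Augment Hall→StairA→C1→Exit: bottleneck 4, flow now 4.
Augment Hall→StairA→Lobby→Exit: bottleneck 4, flow now 8.
No augmenting path remains; maximum flow = 8.
Cut capacity 8 equals the max flow, so it is a minimum cut.

Yes — it is a minimum cut (capacity 8).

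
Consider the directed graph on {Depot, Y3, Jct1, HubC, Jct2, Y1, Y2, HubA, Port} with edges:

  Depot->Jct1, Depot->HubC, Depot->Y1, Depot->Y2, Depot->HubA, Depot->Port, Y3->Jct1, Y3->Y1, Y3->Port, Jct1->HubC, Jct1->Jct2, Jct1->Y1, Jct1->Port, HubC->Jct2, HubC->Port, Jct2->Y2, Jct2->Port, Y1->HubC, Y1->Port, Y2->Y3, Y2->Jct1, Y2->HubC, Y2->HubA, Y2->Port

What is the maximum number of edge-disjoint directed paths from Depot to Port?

5

Assign every edge capacity 1; by Menger, the answer equals the max flow.
Path Depot→Port (+1); total 1.
Path Depot→Jct1→Port (+1); total 2.
Path Depot→HubC→Port (+1); total 3.
Path Depot→Y1→Port (+1); total 4.
Path Depot→Y2→Port (+1); total 5.
No residual Depot→Port path; max flow = 5.
Certifying cut of size 5: {Depot→HubC, Depot→Jct1, Depot→Port, Depot→Y1, Depot→Y2}.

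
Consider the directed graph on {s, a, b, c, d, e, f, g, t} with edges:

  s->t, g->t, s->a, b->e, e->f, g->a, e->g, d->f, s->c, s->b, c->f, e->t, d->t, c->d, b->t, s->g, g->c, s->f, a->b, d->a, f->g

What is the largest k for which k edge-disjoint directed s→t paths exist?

5

Assign every edge capacity 1; by Menger, the answer equals the max flow.
Path s→t (+1); total 1.
Path s→b→t (+1); total 2.
Path s→g→t (+1); total 3.
Path s→c→d→t (+1); total 4.
Path s→a→b→e→t (+1); total 5.
No residual s→t path; max flow = 5.
Certifying cut of size 5: {a→b, c→d, g→t, s→b, s→t}.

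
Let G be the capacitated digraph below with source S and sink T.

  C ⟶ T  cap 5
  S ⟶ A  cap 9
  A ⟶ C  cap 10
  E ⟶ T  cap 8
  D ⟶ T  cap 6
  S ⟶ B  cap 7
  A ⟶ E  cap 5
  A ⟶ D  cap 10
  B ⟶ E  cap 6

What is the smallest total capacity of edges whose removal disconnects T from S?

15

Augment S→A→C→T: bottleneck 5, flow now 5.
Augment S→A→D→T: bottleneck 4, flow now 9.
Augment S→B→E→T: bottleneck 6, flow now 15.
No augmenting path remains; maximum flow = 15.
By max-flow min-cut, the minimum cut capacity equals the max flow.
In the residual graph, reachable from S: {S, B}.
Min-cut edges: S→A (9), B→E (6); capacity 9 + 6 = 15.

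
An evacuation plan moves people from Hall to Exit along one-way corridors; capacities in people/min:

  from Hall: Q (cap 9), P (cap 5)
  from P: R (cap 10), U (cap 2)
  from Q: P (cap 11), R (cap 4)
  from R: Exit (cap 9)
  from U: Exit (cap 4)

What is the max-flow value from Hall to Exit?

11

Augment Hall→P→R→Exit: bottleneck 5, flow now 5.
Augment Hall→Q→R→Exit: bottleneck 4, flow now 9.
Augment Hall→Q→P→U→Exit: bottleneck 2, flow now 11.
No augmenting path remains; maximum flow = 11.
In the residual graph, reachable from Hall: {Hall, P, Q, R}.
Min-cut edges: P→U (2), R→Exit (9); capacity 2 + 9 = 11.
This cut is saturated, so no flow can exceed 11.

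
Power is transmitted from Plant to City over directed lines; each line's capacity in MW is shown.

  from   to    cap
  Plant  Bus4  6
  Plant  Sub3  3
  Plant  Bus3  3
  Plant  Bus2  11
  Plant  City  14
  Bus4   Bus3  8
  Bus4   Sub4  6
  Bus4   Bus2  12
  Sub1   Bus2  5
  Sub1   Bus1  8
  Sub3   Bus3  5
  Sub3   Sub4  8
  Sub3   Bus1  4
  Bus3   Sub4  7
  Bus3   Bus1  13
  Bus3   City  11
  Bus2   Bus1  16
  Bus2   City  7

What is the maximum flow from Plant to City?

Augment Plant→City: bottleneck 14, flow now 14.
Augment Plant→Bus3→City: bottleneck 3, flow now 17.
Augment Plant→Bus2→City: bottleneck 7, flow now 24.
Augment Plant→Bus4→Bus3→City: bottleneck 6, flow now 30.
Augment Plant→Sub3→Bus3→City: bottleneck 2, flow now 32.
No augmenting path remains; maximum flow = 32.
In the residual graph, reachable from Plant: {Plant, Bus4, Sub3, Bus3, Sub4, Bus2, Bus1}.
Min-cut edges: Plant→City (14), Bus3→City (11), Bus2→City (7); capacity 14 + 11 + 7 = 32.
This cut is saturated, so no flow can exceed 32.

32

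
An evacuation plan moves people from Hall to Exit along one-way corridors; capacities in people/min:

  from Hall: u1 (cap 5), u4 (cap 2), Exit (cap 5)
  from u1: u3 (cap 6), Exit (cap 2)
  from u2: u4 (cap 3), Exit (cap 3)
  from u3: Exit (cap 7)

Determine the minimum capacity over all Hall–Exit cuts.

10

Augment Hall→Exit: bottleneck 5, flow now 5.
Augment Hall→u1→Exit: bottleneck 2, flow now 7.
Augment Hall→u1→u3→Exit: bottleneck 3, flow now 10.
No augmenting path remains; maximum flow = 10.
By max-flow min-cut, the minimum cut capacity equals the max flow.
In the residual graph, reachable from Hall: {Hall, u4}.
Min-cut edges: Hall→u1 (5), Hall→Exit (5); capacity 5 + 5 = 10.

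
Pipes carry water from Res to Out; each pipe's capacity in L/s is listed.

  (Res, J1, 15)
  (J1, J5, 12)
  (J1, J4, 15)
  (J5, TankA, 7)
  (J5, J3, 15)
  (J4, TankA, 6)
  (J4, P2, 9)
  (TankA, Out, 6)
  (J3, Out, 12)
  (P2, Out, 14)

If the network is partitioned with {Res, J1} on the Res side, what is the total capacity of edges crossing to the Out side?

Edges leaving {Res, J1}: J1→J5 (12), J1→J4 (15).
Cut capacity = 12 + 15 = 27.

27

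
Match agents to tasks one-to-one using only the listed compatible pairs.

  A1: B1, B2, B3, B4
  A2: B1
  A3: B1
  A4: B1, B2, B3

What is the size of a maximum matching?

Unit-capacity flow: source→left, listed edges, right→sink; max matching = max flow.
Augmenting path A1→B1 (+1); matched 1.
Augmenting path A4→B2 (+1); matched 2.
Augmenting path A2→B1→A1→B3 (+1); matched 3.
No augmenting path remains; maximum matching = 3.
König certificate: {A1, A4, B1} is a vertex cover of size 3 (every listed pair touches it), so no matching can be larger.

3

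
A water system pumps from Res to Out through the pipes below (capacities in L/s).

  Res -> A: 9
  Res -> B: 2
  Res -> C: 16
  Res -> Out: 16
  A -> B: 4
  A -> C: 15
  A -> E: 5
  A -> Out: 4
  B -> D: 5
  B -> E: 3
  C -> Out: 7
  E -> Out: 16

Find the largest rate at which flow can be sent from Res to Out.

34

Augment Res→Out: bottleneck 16, flow now 16.
Augment Res→A→Out: bottleneck 4, flow now 20.
Augment Res→C→Out: bottleneck 7, flow now 27.
Augment Res→A→E→Out: bottleneck 5, flow now 32.
Augment Res→B→E→Out: bottleneck 2, flow now 34.
No augmenting path remains; maximum flow = 34.
In the residual graph, reachable from Res: {Res, C}.
Min-cut edges: Res→A (9), Res→B (2), Res→Out (16), C→Out (7); capacity 9 + 2 + 16 + 7 = 34.
This cut is saturated, so no flow can exceed 34.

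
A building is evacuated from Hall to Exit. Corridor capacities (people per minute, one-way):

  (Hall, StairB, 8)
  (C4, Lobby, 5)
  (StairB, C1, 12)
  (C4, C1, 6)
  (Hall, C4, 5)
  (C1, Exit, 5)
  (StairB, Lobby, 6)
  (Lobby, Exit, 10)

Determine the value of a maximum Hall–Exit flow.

Augment Hall→StairB→Lobby→Exit: bottleneck 6, flow now 6.
Augment Hall→StairB→C1→Exit: bottleneck 2, flow now 8.
Augment Hall→C4→Lobby→Exit: bottleneck 4, flow now 12.
Augment Hall→C4→C1→Exit: bottleneck 1, flow now 13.
No augmenting path remains; maximum flow = 13.
In the residual graph, reachable from Hall: {Hall}.
Min-cut edges: Hall→StairB (8), Hall→C4 (5); capacity 8 + 5 = 13.
This cut is saturated, so no flow can exceed 13.

13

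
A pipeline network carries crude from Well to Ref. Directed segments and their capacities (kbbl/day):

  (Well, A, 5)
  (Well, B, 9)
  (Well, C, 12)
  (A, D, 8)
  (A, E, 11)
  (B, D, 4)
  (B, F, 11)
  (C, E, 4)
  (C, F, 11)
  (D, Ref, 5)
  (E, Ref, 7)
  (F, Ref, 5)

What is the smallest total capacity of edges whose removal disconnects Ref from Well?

17

Augment Well→A→D→Ref: bottleneck 5, flow now 5.
Augment Well→B→F→Ref: bottleneck 5, flow now 10.
Augment Well→C→E→Ref: bottleneck 4, flow now 14.
Augment Well→B→D→A→E→Ref: bottleneck 3, flow now 17. (uses reverse residual edge)
No augmenting path remains; maximum flow = 17.
By max-flow min-cut, the minimum cut capacity equals the max flow.
In the residual graph, reachable from Well: {Well, A, B, C, D, E, F}.
Min-cut edges: D→Ref (5), E→Ref (7), F→Ref (5); capacity 5 + 7 + 5 = 17.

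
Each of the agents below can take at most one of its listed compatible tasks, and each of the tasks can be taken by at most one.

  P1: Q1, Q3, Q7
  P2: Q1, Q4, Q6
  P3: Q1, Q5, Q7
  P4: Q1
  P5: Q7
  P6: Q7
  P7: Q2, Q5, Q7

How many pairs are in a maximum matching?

6

Unit-capacity flow: source→left, listed edges, right→sink; max matching = max flow.
Augmenting path P1→Q1 (+1); matched 1.
Augmenting path P2→Q4 (+1); matched 2.
Augmenting path P3→Q5 (+1); matched 3.
Augmenting path P5→Q7 (+1); matched 4.
Augmenting path P7→Q2 (+1); matched 5.
Augmenting path P4→Q1→P1→Q3 (+1); matched 6.
No augmenting path remains; maximum matching = 6.
König certificate: {P1, P2, P3, P4, P7, Q7} is a vertex cover of size 6 (every listed pair touches it), so no matching can be larger.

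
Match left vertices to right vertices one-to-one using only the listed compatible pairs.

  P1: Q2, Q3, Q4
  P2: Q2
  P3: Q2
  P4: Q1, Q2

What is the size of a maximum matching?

3

Unit-capacity flow: source→left, listed edges, right→sink; max matching = max flow.
Augmenting path P1→Q2 (+1); matched 1.
Augmenting path P4→Q1 (+1); matched 2.
Augmenting path P2→Q2→P1→Q3 (+1); matched 3.
No augmenting path remains; maximum matching = 3.
König certificate: {P1, P4, Q2} is a vertex cover of size 3 (every listed pair touches it), so no matching can be larger.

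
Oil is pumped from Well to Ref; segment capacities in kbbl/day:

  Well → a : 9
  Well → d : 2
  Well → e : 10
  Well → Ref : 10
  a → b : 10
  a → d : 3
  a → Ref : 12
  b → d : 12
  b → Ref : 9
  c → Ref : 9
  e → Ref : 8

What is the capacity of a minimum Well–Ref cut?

27

Augment Well→Ref: bottleneck 10, flow now 10.
Augment Well→a→Ref: bottleneck 9, flow now 19.
Augment Well→e→Ref: bottleneck 8, flow now 27.
No augmenting path remains; maximum flow = 27.
By max-flow min-cut, the minimum cut capacity equals the max flow.
In the residual graph, reachable from Well: {Well, d, e}.
Min-cut edges: Well→a (9), Well→Ref (10), e→Ref (8); capacity 9 + 10 + 8 = 27.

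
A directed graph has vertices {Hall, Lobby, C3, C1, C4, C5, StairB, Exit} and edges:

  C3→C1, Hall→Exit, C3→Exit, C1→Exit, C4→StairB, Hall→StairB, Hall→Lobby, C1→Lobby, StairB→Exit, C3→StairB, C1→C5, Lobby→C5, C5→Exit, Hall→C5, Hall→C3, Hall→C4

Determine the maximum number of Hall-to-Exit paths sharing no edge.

Assign every edge capacity 1; by Menger, the answer equals the max flow.
Path Hall→Exit (+1); total 1.
Path Hall→C3→Exit (+1); total 2.
Path Hall→C5→Exit (+1); total 3.
Path Hall→StairB→Exit (+1); total 4.
No residual Hall→Exit path; max flow = 4.
Certifying cut of size 4: {C5→Exit, Hall→C3, Hall→Exit, StairB→Exit}.

4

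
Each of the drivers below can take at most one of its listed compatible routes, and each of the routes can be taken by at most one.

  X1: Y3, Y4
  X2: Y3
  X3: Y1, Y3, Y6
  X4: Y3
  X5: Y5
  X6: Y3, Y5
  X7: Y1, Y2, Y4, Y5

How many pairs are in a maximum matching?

Unit-capacity flow: source→left, listed edges, right→sink; max matching = max flow.
Augmenting path X1→Y3 (+1); matched 1.
Augmenting path X3→Y1 (+1); matched 2.
Augmenting path X5→Y5 (+1); matched 3.
Augmenting path X7→Y2 (+1); matched 4.
Augmenting path X2→Y3→X1→Y4 (+1); matched 5.
No augmenting path remains; maximum matching = 5.
König certificate: {X1, X3, X7, Y3, Y5} is a vertex cover of size 5 (every listed pair touches it), so no matching can be larger.

5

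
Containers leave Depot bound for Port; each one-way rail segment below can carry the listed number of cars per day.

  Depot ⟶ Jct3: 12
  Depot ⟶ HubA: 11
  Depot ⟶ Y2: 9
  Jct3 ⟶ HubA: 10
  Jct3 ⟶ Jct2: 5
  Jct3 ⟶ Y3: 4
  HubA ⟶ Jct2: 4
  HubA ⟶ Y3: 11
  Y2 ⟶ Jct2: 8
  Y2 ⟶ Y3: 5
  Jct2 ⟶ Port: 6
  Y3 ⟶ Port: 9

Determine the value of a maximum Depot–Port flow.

Augment Depot→Jct3→Jct2→Port: bottleneck 5, flow now 5.
Augment Depot→Jct3→Y3→Port: bottleneck 4, flow now 9.
Augment Depot→HubA→Jct2→Port: bottleneck 1, flow now 10.
Augment Depot→HubA→Y3→Port: bottleneck 5, flow now 15.
No augmenting path remains; maximum flow = 15.
In the residual graph, reachable from Depot: {Depot, Jct3, HubA, Y2, Jct2, Y3}.
Min-cut edges: Jct2→Port (6), Y3→Port (9); capacity 6 + 9 = 15.
This cut is saturated, so no flow can exceed 15.

15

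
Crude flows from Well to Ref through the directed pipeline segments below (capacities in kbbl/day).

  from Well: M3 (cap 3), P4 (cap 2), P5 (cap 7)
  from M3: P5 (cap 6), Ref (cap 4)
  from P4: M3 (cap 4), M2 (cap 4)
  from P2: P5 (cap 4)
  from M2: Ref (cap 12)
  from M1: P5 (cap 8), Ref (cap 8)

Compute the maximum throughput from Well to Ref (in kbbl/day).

Augment Well→M3→Ref: bottleneck 3, flow now 3.
Augment Well→P4→M3→Ref: bottleneck 1, flow now 4.
Augment Well→P4→M2→Ref: bottleneck 1, flow now 5.
No augmenting path remains; maximum flow = 5.
In the residual graph, reachable from Well: {Well, P5}.
Min-cut edges: Well→M3 (3), Well→P4 (2); capacity 3 + 2 = 5.
This cut is saturated, so no flow can exceed 5.

5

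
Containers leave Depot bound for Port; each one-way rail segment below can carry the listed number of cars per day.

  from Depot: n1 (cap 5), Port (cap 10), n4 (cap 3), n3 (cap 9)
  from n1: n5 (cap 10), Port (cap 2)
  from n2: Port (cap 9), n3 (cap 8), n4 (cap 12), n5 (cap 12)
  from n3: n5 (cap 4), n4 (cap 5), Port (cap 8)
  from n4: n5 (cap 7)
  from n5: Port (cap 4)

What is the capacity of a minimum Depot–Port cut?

Augment Depot→Port: bottleneck 10, flow now 10.
Augment Depot→n1→Port: bottleneck 2, flow now 12.
Augment Depot→n3→Port: bottleneck 8, flow now 20.
Augment Depot→n1→n5→Port: bottleneck 3, flow now 23.
Augment Depot→n3→n5→Port: bottleneck 1, flow now 24.
No augmenting path remains; maximum flow = 24.
By max-flow min-cut, the minimum cut capacity equals the max flow.
In the residual graph, reachable from Depot: {Depot, n1, n3, n4, n5}.
Min-cut edges: Depot→Port (10), n1→Port (2), n3→Port (8), n5→Port (4); capacity 10 + 2 + 8 + 4 = 24.

24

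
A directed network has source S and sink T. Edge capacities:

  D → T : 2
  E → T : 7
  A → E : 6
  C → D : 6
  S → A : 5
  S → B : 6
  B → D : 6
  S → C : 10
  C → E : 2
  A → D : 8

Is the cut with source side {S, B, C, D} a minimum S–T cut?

Given cut capacity: 5 + 2 + 2 = 9.
Augment S→A→D→T: bottleneck 2, flow now 2.
Augment S→A→E→T: bottleneck 3, flow now 5.
Augment S→C→E→T: bottleneck 2, flow now 7.
Augment S→B→D→A→E→T: bottleneck 2, flow now 9. (uses reverse residual edge)
No augmenting path remains; maximum flow = 9.
Cut capacity 9 equals the max flow, so it is a minimum cut.

Yes — it is a minimum cut (capacity 9).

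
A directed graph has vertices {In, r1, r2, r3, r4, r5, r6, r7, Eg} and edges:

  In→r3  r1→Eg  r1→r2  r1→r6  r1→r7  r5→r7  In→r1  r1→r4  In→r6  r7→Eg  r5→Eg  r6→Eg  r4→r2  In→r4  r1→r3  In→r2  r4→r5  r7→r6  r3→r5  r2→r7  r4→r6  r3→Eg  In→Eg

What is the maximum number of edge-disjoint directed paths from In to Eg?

6

Assign every edge capacity 1; by Menger, the answer equals the max flow.
Path In→Eg (+1); total 1.
Path In→r1→Eg (+1); total 2.
Path In→r3→Eg (+1); total 3.
Path In→r6→Eg (+1); total 4.
Path In→r2→r7→Eg (+1); total 5.
Path In→r4→r5→Eg (+1); total 6.
No residual In→Eg path; max flow = 6.
Certifying cut of size 6: {In→Eg, In→r1, In→r2, In→r3, In→r4, In→r6}.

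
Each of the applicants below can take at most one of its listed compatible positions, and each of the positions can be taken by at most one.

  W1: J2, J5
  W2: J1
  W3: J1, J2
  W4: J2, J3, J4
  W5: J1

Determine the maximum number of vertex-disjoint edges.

Unit-capacity flow: source→left, listed edges, right→sink; max matching = max flow.
Augmenting path W1→J2 (+1); matched 1.
Augmenting path W2→J1 (+1); matched 2.
Augmenting path W4→J3 (+1); matched 3.
Augmenting path W3→J2→W1→J5 (+1); matched 4.
No augmenting path remains; maximum matching = 4.
König certificate: {W1, W3, W4, J1} is a vertex cover of size 4 (every listed pair touches it), so no matching can be larger.

4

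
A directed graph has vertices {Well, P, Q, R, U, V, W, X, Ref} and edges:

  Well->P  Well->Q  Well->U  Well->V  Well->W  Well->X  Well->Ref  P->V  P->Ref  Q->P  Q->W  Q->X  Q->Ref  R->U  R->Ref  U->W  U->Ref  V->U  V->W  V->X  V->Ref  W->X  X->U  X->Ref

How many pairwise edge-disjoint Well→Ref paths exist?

6

Assign every edge capacity 1; by Menger, the answer equals the max flow.
Path Well→Ref (+1); total 1.
Path Well→P→Ref (+1); total 2.
Path Well→Q→Ref (+1); total 3.
Path Well→U→Ref (+1); total 4.
Path Well→V→Ref (+1); total 5.
Path Well→X→Ref (+1); total 6.
No residual Well→Ref path; max flow = 6.
Certifying cut of size 6: {U→Ref, Well→P, Well→Q, Well→Ref, Well→V, X→Ref}.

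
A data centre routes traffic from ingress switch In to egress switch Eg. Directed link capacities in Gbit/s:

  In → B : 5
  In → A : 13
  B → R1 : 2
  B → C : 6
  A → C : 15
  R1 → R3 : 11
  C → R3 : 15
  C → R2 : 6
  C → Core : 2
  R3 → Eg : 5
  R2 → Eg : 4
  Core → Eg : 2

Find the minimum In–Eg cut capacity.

Augment In→B→R1→R3→Eg: bottleneck 2, flow now 2.
Augment In→B→C→R3→Eg: bottleneck 3, flow now 5.
Augment In→A→C→R2→Eg: bottleneck 4, flow now 9.
Augment In→A→C→Core→Eg: bottleneck 2, flow now 11.
No augmenting path remains; maximum flow = 11.
By max-flow min-cut, the minimum cut capacity equals the max flow.
In the residual graph, reachable from In: {In, B, A, R1, C, R3, R2}.
Min-cut edges: C→Core (2), R3→Eg (5), R2→Eg (4); capacity 2 + 5 + 4 = 11.

11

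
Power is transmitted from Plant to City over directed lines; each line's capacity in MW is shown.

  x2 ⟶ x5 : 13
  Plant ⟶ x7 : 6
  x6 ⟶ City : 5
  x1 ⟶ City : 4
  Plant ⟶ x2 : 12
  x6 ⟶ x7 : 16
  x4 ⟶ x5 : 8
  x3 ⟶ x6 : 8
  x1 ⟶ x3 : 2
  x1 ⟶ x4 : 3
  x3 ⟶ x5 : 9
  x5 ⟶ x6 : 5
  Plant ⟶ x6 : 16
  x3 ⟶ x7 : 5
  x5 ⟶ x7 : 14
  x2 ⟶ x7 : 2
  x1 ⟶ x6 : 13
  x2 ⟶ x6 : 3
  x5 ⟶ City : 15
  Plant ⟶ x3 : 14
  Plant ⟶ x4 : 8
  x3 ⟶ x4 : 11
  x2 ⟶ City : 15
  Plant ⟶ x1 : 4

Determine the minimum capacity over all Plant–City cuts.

36

Augment Plant→x1→City: bottleneck 4, flow now 4.
Augment Plant→x2→City: bottleneck 12, flow now 16.
Augment Plant→x6→City: bottleneck 5, flow now 21.
Augment Plant→x3→x5→City: bottleneck 9, flow now 30.
Augment Plant→x4→x5→City: bottleneck 6, flow now 36.
No augmenting path remains; maximum flow = 36.
By max-flow min-cut, the minimum cut capacity equals the max flow.
In the residual graph, reachable from Plant: {Plant, x3, x4, x5, x6, x7}.
Min-cut edges: Plant→x1 (4), Plant→x2 (12), x5→City (15), x6→City (5); capacity 4 + 12 + 15 + 5 = 36.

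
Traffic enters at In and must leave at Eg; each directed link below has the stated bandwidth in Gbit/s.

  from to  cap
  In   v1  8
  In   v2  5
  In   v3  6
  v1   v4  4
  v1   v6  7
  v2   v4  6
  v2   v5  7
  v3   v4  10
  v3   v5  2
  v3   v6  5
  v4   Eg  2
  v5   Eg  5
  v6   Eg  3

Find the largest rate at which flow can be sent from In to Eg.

10

Augment In→v1→v4→Eg: bottleneck 2, flow now 2.
Augment In→v1→v6→Eg: bottleneck 3, flow now 5.
Augment In→v2→v5→Eg: bottleneck 5, flow now 10.
No augmenting path remains; maximum flow = 10.
In the residual graph, reachable from In: {In, v1, v2, v3, v4, v5, v6}.
Min-cut edges: v4→Eg (2), v5→Eg (5), v6→Eg (3); capacity 2 + 5 + 3 = 10.
This cut is saturated, so no flow can exceed 10.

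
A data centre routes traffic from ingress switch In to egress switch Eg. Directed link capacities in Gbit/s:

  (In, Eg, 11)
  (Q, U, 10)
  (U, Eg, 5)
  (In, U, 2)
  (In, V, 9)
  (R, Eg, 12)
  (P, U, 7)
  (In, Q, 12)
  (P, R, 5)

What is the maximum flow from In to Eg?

Augment In→Eg: bottleneck 11, flow now 11.
Augment In→U→Eg: bottleneck 2, flow now 13.
Augment In→Q→U→Eg: bottleneck 3, flow now 16.
No augmenting path remains; maximum flow = 16.
In the residual graph, reachable from In: {In, Q, U, V}.
Min-cut edges: In→Eg (11), U→Eg (5); capacity 11 + 5 = 16.
This cut is saturated, so no flow can exceed 16.

16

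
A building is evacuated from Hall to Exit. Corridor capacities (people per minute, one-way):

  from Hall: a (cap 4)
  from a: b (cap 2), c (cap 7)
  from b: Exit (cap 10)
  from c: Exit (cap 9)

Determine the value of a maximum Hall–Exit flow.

4

Augment Hall→a→b→Exit: bottleneck 2, flow now 2.
Augment Hall→a→c→Exit: bottleneck 2, flow now 4.
No augmenting path remains; maximum flow = 4.
In the residual graph, reachable from Hall: {Hall}.
Min-cut edges: Hall→a (4); capacity 4 = 4.
This cut is saturated, so no flow can exceed 4.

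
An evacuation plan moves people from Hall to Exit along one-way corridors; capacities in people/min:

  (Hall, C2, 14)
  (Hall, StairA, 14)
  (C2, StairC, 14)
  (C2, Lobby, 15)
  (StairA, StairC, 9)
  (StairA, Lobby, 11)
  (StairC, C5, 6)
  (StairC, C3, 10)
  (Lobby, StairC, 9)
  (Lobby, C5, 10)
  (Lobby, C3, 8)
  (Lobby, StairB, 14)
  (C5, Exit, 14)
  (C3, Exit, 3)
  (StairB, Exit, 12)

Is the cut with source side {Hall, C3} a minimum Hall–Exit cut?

Given cut capacity: 14 + 14 + 3 = 31.
Augment Hall→C2→StairC→C5→Exit: bottleneck 6, flow now 6.
Augment Hall→C2→StairC→C3→Exit: bottleneck 3, flow now 9.
Augment Hall→C2→Lobby→C5→Exit: bottleneck 5, flow now 14.
Augment Hall→StairA→Lobby→C5→Exit: bottleneck 3, flow now 17.
Augment Hall→StairA→Lobby→StairB→Exit: bottleneck 8, flow now 25.
Augment Hall→StairA→StairC→C2→Lobby→StairB→Exit: bottleneck 3, flow now 28. (uses reverse residual edge)
No augmenting path remains; maximum flow = 28.
In the residual graph, reachable from Hall: {Hall}.
Min-cut edges: Hall→C2 (14), Hall→StairA (14); capacity 14 + 14 = 28.
Cut capacity 31 exceeds the max flow 28, so it is not minimum.

No — its capacity is 31, but the minimum cut has capacity 28.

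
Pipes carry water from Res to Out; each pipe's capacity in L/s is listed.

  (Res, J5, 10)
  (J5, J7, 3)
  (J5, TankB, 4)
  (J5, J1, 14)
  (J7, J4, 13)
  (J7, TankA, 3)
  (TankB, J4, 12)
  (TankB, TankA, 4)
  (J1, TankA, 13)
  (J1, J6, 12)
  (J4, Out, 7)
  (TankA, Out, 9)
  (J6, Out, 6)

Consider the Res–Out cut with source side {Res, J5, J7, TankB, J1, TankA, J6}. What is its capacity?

40

Edges leaving {Res, J5, J7, TankB, J1, TankA, J6}: J7→J4 (13), TankB→J4 (12), TankA→Out (9), J6→Out (6).
Cut capacity = 13 + 12 + 9 + 6 = 40.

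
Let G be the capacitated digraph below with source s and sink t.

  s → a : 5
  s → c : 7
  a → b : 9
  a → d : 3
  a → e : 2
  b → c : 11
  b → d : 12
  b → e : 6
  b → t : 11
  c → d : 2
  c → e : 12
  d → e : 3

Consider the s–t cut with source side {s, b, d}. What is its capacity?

43

Edges leaving {s, b, d}: s→a (5), s→c (7), b→c (11), b→e (6), b→t (11), d→e (3).
Cut capacity = 5 + 7 + 11 + 6 + 11 + 3 = 43.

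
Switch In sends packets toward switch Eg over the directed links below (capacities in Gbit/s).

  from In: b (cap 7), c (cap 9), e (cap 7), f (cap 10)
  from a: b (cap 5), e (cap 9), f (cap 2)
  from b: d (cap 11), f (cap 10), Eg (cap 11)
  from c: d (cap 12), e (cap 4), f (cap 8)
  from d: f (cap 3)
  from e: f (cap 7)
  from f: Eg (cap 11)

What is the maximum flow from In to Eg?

Augment In→b→Eg: bottleneck 7, flow now 7.
Augment In→f→Eg: bottleneck 10, flow now 17.
Augment In→c→f→Eg: bottleneck 1, flow now 18.
No augmenting path remains; maximum flow = 18.
In the residual graph, reachable from In: {In, c, d, e, f}.
Min-cut edges: In→b (7), f→Eg (11); capacity 7 + 11 = 18.
This cut is saturated, so no flow can exceed 18.

18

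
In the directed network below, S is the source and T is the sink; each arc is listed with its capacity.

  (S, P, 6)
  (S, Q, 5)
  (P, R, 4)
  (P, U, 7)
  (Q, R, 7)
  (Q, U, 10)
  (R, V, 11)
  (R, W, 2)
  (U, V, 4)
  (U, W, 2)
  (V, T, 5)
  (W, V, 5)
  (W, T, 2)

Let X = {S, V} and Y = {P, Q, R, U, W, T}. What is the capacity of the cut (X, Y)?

16

Edges leaving {S, V}: S→P (6), S→Q (5), V→T (5).
Cut capacity = 6 + 5 + 5 = 16.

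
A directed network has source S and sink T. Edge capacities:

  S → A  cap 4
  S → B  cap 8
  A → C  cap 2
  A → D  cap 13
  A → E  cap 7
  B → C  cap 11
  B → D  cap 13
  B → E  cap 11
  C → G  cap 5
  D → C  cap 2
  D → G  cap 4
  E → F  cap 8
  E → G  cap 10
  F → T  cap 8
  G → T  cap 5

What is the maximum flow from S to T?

12

Augment S→A→C→G→T: bottleneck 2, flow now 2.
Augment S→A→D→G→T: bottleneck 2, flow now 4.
Augment S→B→C→G→T: bottleneck 1, flow now 5.
Augment S→B→E→F→T: bottleneck 7, flow now 12.
No augmenting path remains; maximum flow = 12.
In the residual graph, reachable from S: {S}.
Min-cut edges: S→A (4), S→B (8); capacity 4 + 8 = 12.
This cut is saturated, so no flow can exceed 12.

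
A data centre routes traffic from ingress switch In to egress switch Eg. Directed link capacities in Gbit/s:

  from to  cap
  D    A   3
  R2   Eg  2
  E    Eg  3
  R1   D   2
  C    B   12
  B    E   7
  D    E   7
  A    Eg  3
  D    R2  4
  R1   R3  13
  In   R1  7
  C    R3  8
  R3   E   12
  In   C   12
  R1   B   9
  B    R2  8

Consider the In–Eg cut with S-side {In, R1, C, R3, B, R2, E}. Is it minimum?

Yes — it is a minimum cut (capacity 7).

Given cut capacity: 2 + 2 + 3 = 7.
Augment In→R1→R3→E→Eg: bottleneck 3, flow now 3.
Augment In→R1→D→R2→Eg: bottleneck 2, flow now 5.
Augment In→R1→B→R2→D→A→Eg: bottleneck 2, flow now 7. (uses reverse residual edge)
No augmenting path remains; maximum flow = 7.
Cut capacity 7 equals the max flow, so it is a minimum cut.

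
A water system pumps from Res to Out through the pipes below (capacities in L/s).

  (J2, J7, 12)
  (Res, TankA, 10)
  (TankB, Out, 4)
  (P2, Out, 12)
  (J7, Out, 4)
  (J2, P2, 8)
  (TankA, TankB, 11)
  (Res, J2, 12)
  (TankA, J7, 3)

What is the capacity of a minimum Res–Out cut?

16

Augment Res→TankA→J7→Out: bottleneck 3, flow now 3.
Augment Res→TankA→TankB→Out: bottleneck 4, flow now 7.
Augment Res→J2→J7→Out: bottleneck 1, flow now 8.
Augment Res→J2→P2→Out: bottleneck 8, flow now 16.
No augmenting path remains; maximum flow = 16.
By max-flow min-cut, the minimum cut capacity equals the max flow.
In the residual graph, reachable from Res: {Res, TankA, J2, J7, TankB}.
Min-cut edges: J2→P2 (8), J7→Out (4), TankB→Out (4); capacity 8 + 4 + 4 = 16.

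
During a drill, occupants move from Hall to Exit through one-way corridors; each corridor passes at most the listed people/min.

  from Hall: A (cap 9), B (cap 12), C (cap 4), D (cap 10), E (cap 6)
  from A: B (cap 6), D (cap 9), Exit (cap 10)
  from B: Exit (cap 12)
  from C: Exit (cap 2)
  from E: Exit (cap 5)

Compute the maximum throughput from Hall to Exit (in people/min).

28

Augment Hall→A→Exit: bottleneck 9, flow now 9.
Augment Hall→B→Exit: bottleneck 12, flow now 21.
Augment Hall→C→Exit: bottleneck 2, flow now 23.
Augment Hall→E→Exit: bottleneck 5, flow now 28.
No augmenting path remains; maximum flow = 28.
In the residual graph, reachable from Hall: {Hall, C, D, E}.
Min-cut edges: Hall→A (9), Hall→B (12), C→Exit (2), E→Exit (5); capacity 9 + 12 + 2 + 5 = 28.
This cut is saturated, so no flow can exceed 28.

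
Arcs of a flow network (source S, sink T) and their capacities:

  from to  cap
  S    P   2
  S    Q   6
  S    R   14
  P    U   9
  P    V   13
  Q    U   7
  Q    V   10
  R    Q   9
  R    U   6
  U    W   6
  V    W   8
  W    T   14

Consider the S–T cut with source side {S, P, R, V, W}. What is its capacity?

Edges leaving {S, P, R, V, W}: S→Q (6), P→U (9), R→Q (9), R→U (6), W→T (14).
Cut capacity = 6 + 9 + 9 + 6 + 14 = 44.

44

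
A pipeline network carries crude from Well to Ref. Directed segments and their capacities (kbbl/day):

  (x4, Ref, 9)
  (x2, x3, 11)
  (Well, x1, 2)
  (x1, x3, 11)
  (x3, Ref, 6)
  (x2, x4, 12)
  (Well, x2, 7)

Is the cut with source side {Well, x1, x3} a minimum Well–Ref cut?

No — its capacity is 13, but the minimum cut has capacity 9.

Given cut capacity: 7 + 6 = 13.
Augment Well→x1→x3→Ref: bottleneck 2, flow now 2.
Augment Well→x2→x3→Ref: bottleneck 4, flow now 6.
Augment Well→x2→x4→Ref: bottleneck 3, flow now 9.
No augmenting path remains; maximum flow = 9.
In the residual graph, reachable from Well: {Well}.
Min-cut edges: Well→x1 (2), Well→x2 (7); capacity 2 + 7 = 9.
Cut capacity 13 exceeds the max flow 9, so it is not minimum.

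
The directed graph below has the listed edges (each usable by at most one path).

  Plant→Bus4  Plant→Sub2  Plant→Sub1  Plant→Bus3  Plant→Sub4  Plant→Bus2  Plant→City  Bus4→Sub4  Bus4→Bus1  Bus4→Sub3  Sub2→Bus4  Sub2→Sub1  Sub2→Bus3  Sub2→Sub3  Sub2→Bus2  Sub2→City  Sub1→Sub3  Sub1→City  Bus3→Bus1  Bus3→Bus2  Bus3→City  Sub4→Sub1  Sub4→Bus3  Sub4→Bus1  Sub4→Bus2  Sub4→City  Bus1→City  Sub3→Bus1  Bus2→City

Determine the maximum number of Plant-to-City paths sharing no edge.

7

Assign every edge capacity 1; by Menger, the answer equals the max flow.
Path Plant→City (+1); total 1.
Path Plant→Sub2→City (+1); total 2.
Path Plant→Sub1→City (+1); total 3.
Path Plant→Bus3→City (+1); total 4.
Path Plant→Sub4→City (+1); total 5.
Path Plant→Bus2→City (+1); total 6.
Path Plant→Bus4→Bus1→City (+1); total 7.
No residual Plant→City path; max flow = 7.
Certifying cut of size 7: {Plant→Bus2, Plant→Bus3, Plant→Bus4, Plant→City, Plant→Sub1, Plant→Sub2, Plant→Sub4}.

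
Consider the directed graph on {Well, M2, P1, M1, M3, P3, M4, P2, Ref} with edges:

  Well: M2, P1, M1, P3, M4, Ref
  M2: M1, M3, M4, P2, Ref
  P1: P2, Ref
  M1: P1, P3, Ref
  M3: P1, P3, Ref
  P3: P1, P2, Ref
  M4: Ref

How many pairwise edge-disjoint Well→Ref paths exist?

6

Assign every edge capacity 1; by Menger, the answer equals the max flow.
Path Well→Ref (+1); total 1.
Path Well→M2→Ref (+1); total 2.
Path Well→P1→Ref (+1); total 3.
Path Well→M1→Ref (+1); total 4.
Path Well→P3→Ref (+1); total 5.
Path Well→M4→Ref (+1); total 6.
No residual Well→Ref path; max flow = 6.
Certifying cut of size 6: {Well→M1, Well→M2, Well→M4, Well→P1, Well→P3, Well→Ref}.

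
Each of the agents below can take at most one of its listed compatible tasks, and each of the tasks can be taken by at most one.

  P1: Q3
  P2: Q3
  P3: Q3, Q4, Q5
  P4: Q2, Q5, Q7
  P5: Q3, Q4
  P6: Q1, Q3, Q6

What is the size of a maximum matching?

5

Unit-capacity flow: source→left, listed edges, right→sink; max matching = max flow.
Augmenting path P1→Q3 (+1); matched 1.
Augmenting path P3→Q4 (+1); matched 2.
Augmenting path P4→Q2 (+1); matched 3.
Augmenting path P6→Q1 (+1); matched 4.
Augmenting path P5→Q4→P3→Q5 (+1); matched 5.
No augmenting path remains; maximum matching = 5.
König certificate: {P3, P4, P5, P6, Q3} is a vertex cover of size 5 (every listed pair touches it), so no matching can be larger.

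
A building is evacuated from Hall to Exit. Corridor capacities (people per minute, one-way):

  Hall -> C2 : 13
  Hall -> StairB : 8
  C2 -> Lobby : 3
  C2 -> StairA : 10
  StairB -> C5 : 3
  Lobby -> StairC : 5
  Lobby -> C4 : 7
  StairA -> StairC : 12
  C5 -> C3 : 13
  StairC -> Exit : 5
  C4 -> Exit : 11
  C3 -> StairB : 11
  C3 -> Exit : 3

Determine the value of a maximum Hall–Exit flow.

Augment Hall→C2→Lobby→StairC→Exit: bottleneck 3, flow now 3.
Augment Hall→C2→StairA→StairC→Exit: bottleneck 2, flow now 5.
Augment Hall→StairB→C5→C3→Exit: bottleneck 3, flow now 8.
Augment Hall→C2→StairA→StairC→Lobby→C4→Exit: bottleneck 3, flow now 11. (uses reverse residual edge)
No augmenting path remains; maximum flow = 11.
In the residual graph, reachable from Hall: {Hall, C2, StairB, StairA, StairC}.
Min-cut edges: C2→Lobby (3), StairB→C5 (3), StairC→Exit (5); capacity 3 + 3 + 5 = 11.
This cut is saturated, so no flow can exceed 11.

11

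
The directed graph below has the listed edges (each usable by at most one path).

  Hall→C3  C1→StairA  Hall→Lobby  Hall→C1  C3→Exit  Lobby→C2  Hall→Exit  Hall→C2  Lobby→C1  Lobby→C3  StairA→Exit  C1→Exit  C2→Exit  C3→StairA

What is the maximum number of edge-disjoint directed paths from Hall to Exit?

5

Assign every edge capacity 1; by Menger, the answer equals the max flow.
Path Hall→Exit (+1); total 1.
Path Hall→C3→Exit (+1); total 2.
Path Hall→C2→Exit (+1); total 3.
Path Hall→C1→Exit (+1); total 4.
Path Hall→Lobby→C3→StairA→Exit (+1); total 5.
No residual Hall→Exit path; max flow = 5.
Certifying cut of size 5: {Hall→C1, Hall→C2, Hall→C3, Hall→Exit, Hall→Lobby}.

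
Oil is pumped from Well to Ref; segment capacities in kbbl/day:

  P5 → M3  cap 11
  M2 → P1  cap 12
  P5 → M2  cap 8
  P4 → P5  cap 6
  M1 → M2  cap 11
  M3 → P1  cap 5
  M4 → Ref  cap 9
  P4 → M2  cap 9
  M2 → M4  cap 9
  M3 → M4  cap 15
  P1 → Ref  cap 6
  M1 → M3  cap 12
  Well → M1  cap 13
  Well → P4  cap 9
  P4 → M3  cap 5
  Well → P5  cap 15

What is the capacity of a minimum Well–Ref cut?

Augment Well→P4→M3→M4→Ref: bottleneck 5, flow now 5.
Augment Well→P4→M2→M4→Ref: bottleneck 4, flow now 9.
Augment Well→P5→M3→P1→Ref: bottleneck 5, flow now 14.
Augment Well→P5→M2→P1→Ref: bottleneck 1, flow now 15.
No augmenting path remains; maximum flow = 15.
By max-flow min-cut, the minimum cut capacity equals the max flow.
In the residual graph, reachable from Well: {Well, P4, P5, M1, M3, M2, M4, P1}.
Min-cut edges: M4→Ref (9), P1→Ref (6); capacity 9 + 6 = 15.

15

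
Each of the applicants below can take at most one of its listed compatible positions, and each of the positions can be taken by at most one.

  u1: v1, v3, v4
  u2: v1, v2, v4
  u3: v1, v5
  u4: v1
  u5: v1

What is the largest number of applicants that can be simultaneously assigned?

Unit-capacity flow: source→left, listed edges, right→sink; max matching = max flow.
Augmenting path u1→v1 (+1); matched 1.
Augmenting path u2→v2 (+1); matched 2.
Augmenting path u3→v5 (+1); matched 3.
Augmenting path u4→v1→u1→v3 (+1); matched 4.
No augmenting path remains; maximum matching = 4.
König certificate: {u1, u2, u3, v1} is a vertex cover of size 4 (every listed pair touches it), so no matching can be larger.

4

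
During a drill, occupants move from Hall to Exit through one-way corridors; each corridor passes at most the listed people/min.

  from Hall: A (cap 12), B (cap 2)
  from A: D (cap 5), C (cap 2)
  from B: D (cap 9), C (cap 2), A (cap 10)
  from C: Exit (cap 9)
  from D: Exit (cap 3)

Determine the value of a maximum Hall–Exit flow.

7

Augment Hall→A→C→Exit: bottleneck 2, flow now 2.
Augment Hall→A→D→Exit: bottleneck 3, flow now 5.
Augment Hall→B→C→Exit: bottleneck 2, flow now 7.
No augmenting path remains; maximum flow = 7.
In the residual graph, reachable from Hall: {Hall, A, D}.
Min-cut edges: Hall→B (2), A→C (2), D→Exit (3); capacity 2 + 2 + 3 = 7.
This cut is saturated, so no flow can exceed 7.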